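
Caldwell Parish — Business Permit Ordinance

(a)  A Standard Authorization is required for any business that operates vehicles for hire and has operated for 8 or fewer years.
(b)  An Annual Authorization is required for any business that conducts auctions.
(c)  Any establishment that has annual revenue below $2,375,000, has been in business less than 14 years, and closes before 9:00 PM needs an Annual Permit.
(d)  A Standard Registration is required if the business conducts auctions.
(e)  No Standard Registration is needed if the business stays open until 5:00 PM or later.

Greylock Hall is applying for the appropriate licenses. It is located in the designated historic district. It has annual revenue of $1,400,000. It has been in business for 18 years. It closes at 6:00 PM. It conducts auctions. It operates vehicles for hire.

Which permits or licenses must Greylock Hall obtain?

Annual Authorization

(a) operates vehicles for hire; years in business 18 > 8 → Standard Authorization not required.
(b) conducts auctions → Annual Authorization required.
(c) revenue $1,400,000 < $2,375,000; years in business 18 ≥ 14; closes 6:00 PM, at/before 9:00 PM → Annual Permit not required.
(d) conducts auctions → Standard Registration required.
(e) closes 6:00 PM, after 5:00 PM → exempt from Standard Registration.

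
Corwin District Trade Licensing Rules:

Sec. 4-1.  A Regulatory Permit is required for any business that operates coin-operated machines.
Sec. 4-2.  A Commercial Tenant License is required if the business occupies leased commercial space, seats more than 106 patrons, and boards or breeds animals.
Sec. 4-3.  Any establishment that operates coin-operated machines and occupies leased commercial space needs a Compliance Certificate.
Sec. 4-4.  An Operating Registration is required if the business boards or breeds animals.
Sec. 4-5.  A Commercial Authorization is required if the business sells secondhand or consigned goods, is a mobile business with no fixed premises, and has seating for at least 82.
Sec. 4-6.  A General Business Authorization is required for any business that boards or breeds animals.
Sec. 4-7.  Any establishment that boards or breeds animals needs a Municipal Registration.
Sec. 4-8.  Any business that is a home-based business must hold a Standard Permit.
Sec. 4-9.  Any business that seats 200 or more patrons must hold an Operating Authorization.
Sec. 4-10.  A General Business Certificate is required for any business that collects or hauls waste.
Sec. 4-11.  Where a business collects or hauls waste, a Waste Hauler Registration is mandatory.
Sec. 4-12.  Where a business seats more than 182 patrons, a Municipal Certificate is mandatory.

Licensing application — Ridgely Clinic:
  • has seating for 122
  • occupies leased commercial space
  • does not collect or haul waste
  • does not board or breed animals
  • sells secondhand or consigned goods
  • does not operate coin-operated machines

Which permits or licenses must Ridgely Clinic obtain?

None

Sec. 4-1. does not operate coin-operated machines → Regulatory Permit not required.
Sec. 4-2. occupies leased commercial space; seating 122 > 106; does not board or breed animals → Commercial Tenant License not required.
Sec. 4-3. does not operate coin-operated machines; occupies leased commercial space → Compliance Certificate not required.
Sec. 4-4. does not board or breed animals → Operating Registration not required.
Sec. 4-5. sells secondhand or consigned goods; occupies leased commercial space (not: is a mobile business with no fixed premises); seating 122 ≥ 82 → Commercial Authorization not required.
Sec. 4-6. does not board or breed animals → General Business Authorization not required.
Sec. 4-7. does not board or breed animals → Municipal Registration not required.
Sec. 4-8. occupies leased commercial space (not: is a home-based business) → Standard Permit not required.
Sec. 4-9. seating 122 < 200 → Operating Authorization not required.
Sec. 4-10. does not collect or haul waste → General Business Certificate not required.
Sec. 4-11. does not collect or haul waste → Waste Hauler Registration not required.
Sec. 4-12. seating 122 ≤ 182 → Municipal Certificate not required.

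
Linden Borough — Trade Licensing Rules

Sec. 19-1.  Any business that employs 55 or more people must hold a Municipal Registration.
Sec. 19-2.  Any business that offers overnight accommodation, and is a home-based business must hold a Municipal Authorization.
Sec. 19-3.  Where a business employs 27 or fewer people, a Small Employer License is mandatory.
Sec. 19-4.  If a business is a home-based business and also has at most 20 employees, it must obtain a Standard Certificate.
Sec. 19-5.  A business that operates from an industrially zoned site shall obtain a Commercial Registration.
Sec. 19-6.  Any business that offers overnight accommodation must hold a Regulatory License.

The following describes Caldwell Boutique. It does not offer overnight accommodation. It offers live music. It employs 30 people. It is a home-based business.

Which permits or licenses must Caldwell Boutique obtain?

Sec. 19-1. employees 30 < 55 → Municipal Registration not required.
Sec. 19-2. does not offer overnight accommodation; is a home-based business → Municipal Authorization not required.
Sec. 19-3. employees 30 > 27 → Small Employer License not required.
Sec. 19-4. is a home-based business; employees 30 > 20 → Standard Certificate not required.
Sec. 19-5. is a home-based business (not: operates from an industrially zoned site) → Commercial Registration not required.
Sec. 19-6. does not offer overnight accommodation → Regulatory License not required.

None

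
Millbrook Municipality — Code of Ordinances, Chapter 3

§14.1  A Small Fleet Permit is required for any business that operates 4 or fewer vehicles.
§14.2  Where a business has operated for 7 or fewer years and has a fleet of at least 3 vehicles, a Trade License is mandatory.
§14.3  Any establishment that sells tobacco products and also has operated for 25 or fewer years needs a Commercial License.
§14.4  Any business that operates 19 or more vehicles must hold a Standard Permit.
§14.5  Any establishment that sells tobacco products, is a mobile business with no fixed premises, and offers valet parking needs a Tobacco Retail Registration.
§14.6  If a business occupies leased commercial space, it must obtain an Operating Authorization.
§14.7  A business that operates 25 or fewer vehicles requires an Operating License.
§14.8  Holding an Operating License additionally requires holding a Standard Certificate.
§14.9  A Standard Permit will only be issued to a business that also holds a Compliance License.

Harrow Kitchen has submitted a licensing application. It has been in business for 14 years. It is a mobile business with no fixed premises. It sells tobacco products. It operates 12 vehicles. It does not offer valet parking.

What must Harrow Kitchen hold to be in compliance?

Commercial License, Operating License, Standard Certificate

§14.1 vehicles 12 > 4 → Small Fleet Permit not required.
§14.2 years in business 14 > 7; vehicles 12 ≥ 3 → Trade License not required.
§14.3 sells tobacco products; years in business 14 ≤ 25 → Commercial License required.
§14.4 vehicles 12 < 19 → Standard Permit not required.
§14.5 sells tobacco products; is a mobile business with no fixed premises; does not offer valet parking → Tobacco Retail Registration not required.
§14.6 is a mobile business with no fixed premises (not: occupies leased commercial space) → Operating Authorization not required.
§14.7 vehicles 12 ≤ 25 → Operating License required.
§14.8 Operating License is required → Standard Certificate also required.
§14.9 Standard Permit is not required → no effect.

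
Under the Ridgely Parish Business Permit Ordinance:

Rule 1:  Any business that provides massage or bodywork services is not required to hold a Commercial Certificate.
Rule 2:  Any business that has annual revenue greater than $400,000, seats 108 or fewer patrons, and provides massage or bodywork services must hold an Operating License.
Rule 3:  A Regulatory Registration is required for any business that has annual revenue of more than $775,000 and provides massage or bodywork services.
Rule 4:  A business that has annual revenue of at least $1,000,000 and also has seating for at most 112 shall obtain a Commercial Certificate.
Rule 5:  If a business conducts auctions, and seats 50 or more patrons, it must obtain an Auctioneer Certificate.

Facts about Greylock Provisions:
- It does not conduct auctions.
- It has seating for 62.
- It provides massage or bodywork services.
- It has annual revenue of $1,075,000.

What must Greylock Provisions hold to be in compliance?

Rule 1: provides massage or bodywork services → exempt from Commercial Certificate.
Rule 2: revenue $1,075,000 > $400,000; seating 62 ≤ 108; provides massage or bodywork services → Operating License required.
Rule 3: revenue $1,075,000 > $775,000; provides massage or bodywork services → Regulatory Registration required.
Rule 4: revenue $1,075,000 ≥ $1,000,000; seating 62 ≤ 112 → Commercial Certificate required.
Rule 5: does not conduct auctions; seating 62 ≥ 50 → Auctioneer Certificate not required.

Operating License, Regulatory Registration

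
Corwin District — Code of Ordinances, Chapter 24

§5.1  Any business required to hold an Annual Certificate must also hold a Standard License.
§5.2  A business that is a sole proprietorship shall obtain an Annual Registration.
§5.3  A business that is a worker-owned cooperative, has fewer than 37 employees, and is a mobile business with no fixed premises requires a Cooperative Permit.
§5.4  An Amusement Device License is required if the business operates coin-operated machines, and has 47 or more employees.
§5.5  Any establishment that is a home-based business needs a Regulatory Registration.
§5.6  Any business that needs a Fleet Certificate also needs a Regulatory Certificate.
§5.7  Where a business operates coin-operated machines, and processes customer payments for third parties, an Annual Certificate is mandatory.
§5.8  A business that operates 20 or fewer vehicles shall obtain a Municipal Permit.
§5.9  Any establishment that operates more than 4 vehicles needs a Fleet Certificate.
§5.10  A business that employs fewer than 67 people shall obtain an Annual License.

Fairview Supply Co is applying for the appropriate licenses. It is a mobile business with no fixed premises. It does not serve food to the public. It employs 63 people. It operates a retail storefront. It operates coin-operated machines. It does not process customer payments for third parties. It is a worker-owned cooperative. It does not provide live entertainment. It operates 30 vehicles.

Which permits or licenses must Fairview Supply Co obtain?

§5.1 Annual Certificate is not required → no effect.
§5.2 is a worker-owned cooperative (not: is a sole proprietorship) → Annual Registration not required.
§5.3 is a worker-owned cooperative; employees 63 ≥ 37; is a mobile business with no fixed premises → Cooperative Permit not required.
§5.4 operates coin-operated machines; employees 63 ≥ 47 → Amusement Device License required.
§5.5 is a mobile business with no fixed premises (not: is a home-based business) → Regulatory Registration not required.
§5.6 Fleet Certificate is required → Regulatory Certificate also required.
§5.7 operates coin-operated machines; does not process customer payments for third parties → Annual Certificate not required.
§5.8 vehicles 30 > 20 → Municipal Permit not required.
§5.9 vehicles 30 > 4 → Fleet Certificate required.
§5.10 employees 63 < 67 → Annual License required.

Amusement Device License, Annual License, Fleet Certificate, Regulatory Certificate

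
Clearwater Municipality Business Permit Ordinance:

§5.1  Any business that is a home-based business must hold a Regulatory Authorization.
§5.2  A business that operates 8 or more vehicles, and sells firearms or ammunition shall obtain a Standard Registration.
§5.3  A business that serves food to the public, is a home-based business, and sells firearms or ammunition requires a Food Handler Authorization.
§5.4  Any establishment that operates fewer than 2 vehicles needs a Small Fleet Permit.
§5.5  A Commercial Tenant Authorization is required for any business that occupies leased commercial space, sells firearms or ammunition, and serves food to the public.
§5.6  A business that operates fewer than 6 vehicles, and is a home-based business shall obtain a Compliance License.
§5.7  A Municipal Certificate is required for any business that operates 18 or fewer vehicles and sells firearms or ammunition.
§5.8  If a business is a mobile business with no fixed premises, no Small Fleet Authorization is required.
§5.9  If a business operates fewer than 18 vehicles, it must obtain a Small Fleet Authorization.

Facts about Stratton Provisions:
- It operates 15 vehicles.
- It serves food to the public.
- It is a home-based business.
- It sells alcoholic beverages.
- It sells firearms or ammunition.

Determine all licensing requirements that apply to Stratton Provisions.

Food Handler Authorization, Municipal Certificate, Regulatory Authorization, Small Fleet Authorization, Standard Registration

§5.1 is a home-based business → Regulatory Authorization required.
§5.2 vehicles 15 ≥ 8; sells firearms or ammunition → Standard Registration required.
§5.3 serves food to the public; is a home-based business; sells firearms or ammunition → Food Handler Authorization required.
§5.4 vehicles 15 ≥ 2 → Small Fleet Permit not required.
§5.5 is a home-based business (not: occupies leased commercial space); sells firearms or ammunition; serves food to the public → Commercial Tenant Authorization not required.
§5.6 vehicles 15 ≥ 6; is a home-based business → Compliance License not required.
§5.7 vehicles 15 ≤ 18; sells firearms or ammunition → Municipal Certificate required.
§5.8 is a home-based business (not: is a mobile business with no fixed premises) → Small Fleet Authorization exemption does not apply.
§5.9 vehicles 15 < 18 → Small Fleet Authorization required.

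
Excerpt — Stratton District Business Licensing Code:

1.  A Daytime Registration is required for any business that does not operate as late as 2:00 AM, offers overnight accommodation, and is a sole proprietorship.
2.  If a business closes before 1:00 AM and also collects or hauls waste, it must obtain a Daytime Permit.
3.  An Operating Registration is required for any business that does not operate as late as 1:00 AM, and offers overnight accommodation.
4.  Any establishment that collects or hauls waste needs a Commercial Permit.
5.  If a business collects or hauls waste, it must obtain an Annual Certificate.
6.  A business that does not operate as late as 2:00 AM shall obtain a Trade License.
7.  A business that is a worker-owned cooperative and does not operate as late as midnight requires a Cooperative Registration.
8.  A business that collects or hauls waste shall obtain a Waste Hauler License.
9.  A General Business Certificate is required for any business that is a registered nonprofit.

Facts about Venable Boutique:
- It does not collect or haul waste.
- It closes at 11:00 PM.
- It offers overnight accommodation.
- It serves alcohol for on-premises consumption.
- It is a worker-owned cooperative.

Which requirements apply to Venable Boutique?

Cooperative Registration, Operating Registration, Trade License

1. closes 11:00 PM, at/before 2:00 AM; offers overnight accommodation; is a worker-owned cooperative (not: is a sole proprietorship) → Daytime Registration not required.
2. closes 11:00 PM, at/before 1:00 AM; does not collect or haul waste → Daytime Permit not required.
3. closes 11:00 PM, at/before 1:00 AM; offers overnight accommodation → Operating Registration required.
4. does not collect or haul waste → Commercial Permit not required.
5. does not collect or haul waste → Annual Certificate not required.
6. closes 11:00 PM, at/before 2:00 AM → Trade License required.
7. is a worker-owned cooperative; closes 11:00 PM, at/before midnight → Cooperative Registration required.
8. does not collect or haul waste → Waste Hauler License not required.
9. is a worker-owned cooperative (not: is a registered nonprofit) → General Business Certificate not required.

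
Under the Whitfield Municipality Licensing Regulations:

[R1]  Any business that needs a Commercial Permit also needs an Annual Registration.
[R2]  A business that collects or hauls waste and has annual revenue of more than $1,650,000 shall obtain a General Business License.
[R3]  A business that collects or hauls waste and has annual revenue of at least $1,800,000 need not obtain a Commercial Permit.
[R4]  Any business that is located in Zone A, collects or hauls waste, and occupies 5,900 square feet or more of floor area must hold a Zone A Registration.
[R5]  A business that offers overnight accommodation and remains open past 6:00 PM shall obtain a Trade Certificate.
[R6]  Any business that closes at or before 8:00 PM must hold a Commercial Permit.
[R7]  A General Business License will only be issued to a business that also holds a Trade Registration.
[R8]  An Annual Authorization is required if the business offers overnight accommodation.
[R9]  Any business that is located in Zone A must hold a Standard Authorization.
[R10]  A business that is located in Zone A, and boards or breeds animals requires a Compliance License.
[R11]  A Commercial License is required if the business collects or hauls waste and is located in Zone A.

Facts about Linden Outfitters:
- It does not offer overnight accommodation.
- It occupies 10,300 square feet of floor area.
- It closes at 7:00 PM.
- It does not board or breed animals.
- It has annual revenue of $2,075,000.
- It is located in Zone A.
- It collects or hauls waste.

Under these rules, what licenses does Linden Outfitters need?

[R1] Commercial Permit is not required → no effect.
[R2] collects or hauls waste; revenue $2,075,000 > $1,650,000 → General Business License required.
[R3] collects or hauls waste; revenue $2,075,000 ≥ $1,800,000 → exempt from Commercial Permit.
[R4] is located in Zone A; collects or hauls waste; floor area 10,300 square feet ≥ 5,900 square feet → Zone A Registration required.
[R5] does not offer overnight accommodation; closes 7:00 PM, after 6:00 PM → Trade Certificate not required.
[R6] closes 7:00 PM, at/before 8:00 PM → Commercial Permit required.
[R7] General Business License is required → Trade Registration also required.
[R8] does not offer overnight accommodation → Annual Authorization not required.
[R9] is located in Zone A → Standard Authorization required.
[R10] is located in Zone A; does not board or breed animals → Compliance License not required.
[R11] collects or hauls waste; is located in Zone A → Commercial License required.

Commercial License, General Business License, Standard Authorization, Trade Registration, Zone A Registration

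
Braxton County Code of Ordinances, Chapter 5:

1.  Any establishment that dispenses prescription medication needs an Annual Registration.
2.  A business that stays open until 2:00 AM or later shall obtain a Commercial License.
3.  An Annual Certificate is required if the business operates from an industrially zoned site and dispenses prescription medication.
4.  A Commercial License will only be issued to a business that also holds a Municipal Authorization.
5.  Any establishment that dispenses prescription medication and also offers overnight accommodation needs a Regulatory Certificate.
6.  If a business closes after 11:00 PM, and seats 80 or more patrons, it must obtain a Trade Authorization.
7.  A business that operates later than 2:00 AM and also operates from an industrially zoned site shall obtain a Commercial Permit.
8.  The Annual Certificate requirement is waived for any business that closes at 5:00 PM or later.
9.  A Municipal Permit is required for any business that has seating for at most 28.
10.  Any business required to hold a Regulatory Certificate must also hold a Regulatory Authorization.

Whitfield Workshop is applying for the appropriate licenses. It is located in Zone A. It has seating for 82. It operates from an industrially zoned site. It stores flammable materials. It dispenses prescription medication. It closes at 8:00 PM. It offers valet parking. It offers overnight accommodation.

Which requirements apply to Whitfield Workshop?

1. dispenses prescription medication → Annual Registration required.
2. closes 8:00 PM, at/before 2:00 AM → Commercial License not required.
3. operates from an industrially zoned site; dispenses prescription medication → Annual Certificate required.
4. Commercial License is not required → no effect.
5. dispenses prescription medication; offers overnight accommodation → Regulatory Certificate required.
6. closes 8:00 PM, at/before 11:00 PM; seating 82 ≥ 80 → Trade Authorization not required.
7. closes 8:00 PM, at/before 2:00 AM; operates from an industrially zoned site → Commercial Permit not required.
8. closes 8:00 PM, after 5:00 PM → exempt from Annual Certificate.
9. seating 82 > 28 → Municipal Permit not required.
10. Regulatory Certificate is required → Regulatory Authorization also required.

Annual Registration, Regulatory Authorization, Regulatory Certificate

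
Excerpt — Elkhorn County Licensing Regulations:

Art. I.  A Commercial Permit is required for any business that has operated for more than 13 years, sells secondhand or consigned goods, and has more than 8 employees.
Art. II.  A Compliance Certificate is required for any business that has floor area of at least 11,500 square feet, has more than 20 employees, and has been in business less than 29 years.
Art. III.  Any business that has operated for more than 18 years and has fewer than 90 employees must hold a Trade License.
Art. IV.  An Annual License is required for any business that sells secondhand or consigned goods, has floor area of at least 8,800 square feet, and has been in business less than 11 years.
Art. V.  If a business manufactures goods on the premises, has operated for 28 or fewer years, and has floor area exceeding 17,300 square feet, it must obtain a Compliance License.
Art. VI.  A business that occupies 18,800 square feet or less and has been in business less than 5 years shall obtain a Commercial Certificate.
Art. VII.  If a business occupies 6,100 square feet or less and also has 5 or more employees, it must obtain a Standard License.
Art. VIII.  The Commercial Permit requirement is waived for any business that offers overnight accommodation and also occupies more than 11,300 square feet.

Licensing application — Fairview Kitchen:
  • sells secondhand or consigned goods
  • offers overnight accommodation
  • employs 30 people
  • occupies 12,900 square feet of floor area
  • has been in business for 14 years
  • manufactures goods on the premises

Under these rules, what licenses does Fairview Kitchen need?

Compliance Certificate

Art. I. years in business 14 > 13; sells secondhand or consigned goods; employees 30 > 8 → Commercial Permit required.
Art. II. floor area 12,900 square feet ≥ 11,500 square feet; employees 30 > 20; years in business 14 < 29 → Compliance Certificate required.
Art. III. years in business 14 ≤ 18; employees 30 < 90 → Trade License not required.
Art. IV. sells secondhand or consigned goods; floor area 12,900 square feet ≥ 8,800 square feet; years in business 14 ≥ 11 → Annual License not required.
Art. V. manufactures goods on the premises; years in business 14 ≤ 28; floor area 12,900 square feet ≤ 17,300 square feet → Compliance License not required.
Art. VI. floor area 12,900 square feet ≤ 18,800 square feet; years in business 14 ≥ 5 → Commercial Certificate not required.
Art. VII. floor area 12,900 square feet > 6,100 square feet; employees 30 ≥ 5 → Standard License not required.
Art. VIII. offers overnight accommodation; floor area 12,900 square feet > 11,300 square feet → exempt from Commercial Permit.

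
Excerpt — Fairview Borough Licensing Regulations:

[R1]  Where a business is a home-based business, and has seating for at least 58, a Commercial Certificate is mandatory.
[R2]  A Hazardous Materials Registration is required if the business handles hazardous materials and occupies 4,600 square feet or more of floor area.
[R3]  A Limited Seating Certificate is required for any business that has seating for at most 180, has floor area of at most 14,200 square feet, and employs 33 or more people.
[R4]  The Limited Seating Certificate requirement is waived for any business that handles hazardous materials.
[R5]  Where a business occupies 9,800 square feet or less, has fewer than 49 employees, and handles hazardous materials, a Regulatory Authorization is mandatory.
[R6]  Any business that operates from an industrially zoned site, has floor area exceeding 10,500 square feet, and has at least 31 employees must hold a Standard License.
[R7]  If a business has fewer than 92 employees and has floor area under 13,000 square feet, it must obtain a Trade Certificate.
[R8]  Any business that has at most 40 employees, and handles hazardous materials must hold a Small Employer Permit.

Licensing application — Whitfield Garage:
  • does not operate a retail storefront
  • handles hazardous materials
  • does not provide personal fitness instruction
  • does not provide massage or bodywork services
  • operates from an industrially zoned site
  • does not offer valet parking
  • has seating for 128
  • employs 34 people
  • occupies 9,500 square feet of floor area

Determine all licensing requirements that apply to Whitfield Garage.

[R1] operates from an industrially zoned site (not: is a home-based business); seating 128 ≥ 58 → Commercial Certificate not required.
[R2] handles hazardous materials; floor area 9,500 square feet ≥ 4,600 square feet → Hazardous Materials Registration required.
[R3] seating 128 ≤ 180; floor area 9,500 square feet ≤ 14,200 square feet; employees 34 ≥ 33 → Limited Seating Certificate required.
[R4] handles hazardous materials → exempt from Limited Seating Certificate.
[R5] floor area 9,500 square feet ≤ 9,800 square feet; employees 34 < 49; handles hazardous materials → Regulatory Authorization required.
[R6] operates from an industrially zoned site; floor area 9,500 square feet ≤ 10,500 square feet; employees 34 ≥ 31 → Standard License not required.
[R7] employees 34 < 92; floor area 9,500 square feet < 13,000 square feet → Trade Certificate required.
[R8] employees 34 ≤ 40; handles hazardous materials → Small Employer Permit required.

Hazardous Materials Registration, Regulatory Authorization, Small Employer Permit, Trade Certificate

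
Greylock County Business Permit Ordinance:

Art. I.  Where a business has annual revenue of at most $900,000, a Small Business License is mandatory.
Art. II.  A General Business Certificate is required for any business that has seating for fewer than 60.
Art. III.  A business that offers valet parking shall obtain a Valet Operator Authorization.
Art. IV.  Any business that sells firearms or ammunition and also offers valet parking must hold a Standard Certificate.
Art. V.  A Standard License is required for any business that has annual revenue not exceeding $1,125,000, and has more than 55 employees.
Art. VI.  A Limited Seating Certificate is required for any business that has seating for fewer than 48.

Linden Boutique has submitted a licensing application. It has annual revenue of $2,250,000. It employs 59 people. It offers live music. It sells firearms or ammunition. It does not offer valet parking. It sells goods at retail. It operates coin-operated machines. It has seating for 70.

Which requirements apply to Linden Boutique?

Art. I. revenue $2,250,000 > $900,000 → Small Business License not required.
Art. II. seating 70 ≥ 60 → General Business Certificate not required.
Art. III. does not offer valet parking → Valet Operator Authorization not required.
Art. IV. sells firearms or ammunition; does not offer valet parking → Standard Certificate not required.
Art. V. revenue $2,250,000 > $1,125,000; employees 59 > 55 → Standard License not required.
Art. VI. seating 70 ≥ 48 → Limited Seating Certificate not required.

None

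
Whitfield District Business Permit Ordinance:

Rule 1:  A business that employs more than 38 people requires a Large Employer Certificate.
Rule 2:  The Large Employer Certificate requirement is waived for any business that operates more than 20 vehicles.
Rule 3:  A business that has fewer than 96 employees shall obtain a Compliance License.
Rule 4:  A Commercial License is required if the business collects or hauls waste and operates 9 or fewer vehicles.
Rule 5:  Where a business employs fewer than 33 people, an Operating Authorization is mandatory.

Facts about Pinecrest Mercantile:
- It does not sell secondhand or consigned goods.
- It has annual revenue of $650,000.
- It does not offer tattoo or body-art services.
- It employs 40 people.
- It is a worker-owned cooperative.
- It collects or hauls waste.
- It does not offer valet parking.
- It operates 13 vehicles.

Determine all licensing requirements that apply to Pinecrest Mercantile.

Compliance License, Large Employer Certificate

Rule 1: employees 40 > 38 → Large Employer Certificate required.
Rule 2: vehicles 13 ≤ 20 → Large Employer Certificate exemption does not apply.
Rule 3: employees 40 < 96 → Compliance License required.
Rule 4: collects or hauls waste; vehicles 13 > 9 → Commercial License not required.
Rule 5: employees 40 ≥ 33 → Operating Authorization not required.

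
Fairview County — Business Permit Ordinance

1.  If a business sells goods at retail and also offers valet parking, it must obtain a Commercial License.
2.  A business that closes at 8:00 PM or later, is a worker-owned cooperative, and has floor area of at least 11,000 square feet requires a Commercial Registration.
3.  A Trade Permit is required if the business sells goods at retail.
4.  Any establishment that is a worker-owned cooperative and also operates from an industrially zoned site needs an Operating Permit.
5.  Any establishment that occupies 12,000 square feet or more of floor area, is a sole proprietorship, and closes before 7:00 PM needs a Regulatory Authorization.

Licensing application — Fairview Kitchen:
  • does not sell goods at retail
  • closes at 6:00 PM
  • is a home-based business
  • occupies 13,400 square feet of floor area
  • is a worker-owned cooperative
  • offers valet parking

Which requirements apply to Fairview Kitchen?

1. does not sell goods at retail; offers valet parking → Commercial License not required.
2. closes 6:00 PM, at/before 8:00 PM; is a worker-owned cooperative; floor area 13,400 square feet ≥ 11,000 square feet → Commercial Registration not required.
3. does not sell goods at retail → Trade Permit not required.
4. is a worker-owned cooperative; is a home-based business (not: operates from an industrially zoned site) → Operating Permit not required.
5. floor area 13,400 square feet ≥ 12,000 square feet; is a worker-owned cooperative (not: is a sole proprietorship); closes 6:00 PM, at/before 7:00 PM → Regulatory Authorization not required.

None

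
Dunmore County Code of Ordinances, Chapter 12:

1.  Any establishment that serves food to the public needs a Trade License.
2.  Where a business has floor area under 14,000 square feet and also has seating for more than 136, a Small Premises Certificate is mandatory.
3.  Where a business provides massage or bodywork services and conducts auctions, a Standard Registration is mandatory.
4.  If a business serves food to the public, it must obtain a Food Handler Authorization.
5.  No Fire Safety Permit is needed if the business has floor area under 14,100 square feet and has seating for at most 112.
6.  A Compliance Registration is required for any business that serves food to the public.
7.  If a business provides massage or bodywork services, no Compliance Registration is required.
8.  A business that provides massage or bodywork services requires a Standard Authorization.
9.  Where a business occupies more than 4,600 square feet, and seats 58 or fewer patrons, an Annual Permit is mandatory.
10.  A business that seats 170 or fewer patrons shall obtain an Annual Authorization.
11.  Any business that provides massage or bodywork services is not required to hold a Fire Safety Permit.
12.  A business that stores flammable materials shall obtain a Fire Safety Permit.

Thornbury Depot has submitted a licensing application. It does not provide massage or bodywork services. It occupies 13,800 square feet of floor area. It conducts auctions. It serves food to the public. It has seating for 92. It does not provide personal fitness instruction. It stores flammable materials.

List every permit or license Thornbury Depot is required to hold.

Annual Authorization, Compliance Registration, Food Handler Authorization, Trade License

1. serves food to the public → Trade License required.
2. floor area 13,800 square feet < 14,000 square feet; seating 92 ≤ 136 → Small Premises Certificate not required.
3. does not provide massage or bodywork services; conducts auctions → Standard Registration not required.
4. serves food to the public → Food Handler Authorization required.
5. floor area 13,800 square feet < 14,100 square feet; seating 92 ≤ 112 → exempt from Fire Safety Permit.
6. serves food to the public → Compliance Registration required.
7. does not provide massage or bodywork services → Compliance Registration exemption does not apply.
8. does not provide massage or bodywork services → Standard Authorization not required.
9. floor area 13,800 square feet > 4,600 square feet; seating 92 > 58 → Annual Permit not required.
10. seating 92 ≤ 170 → Annual Authorization required.
11. does not provide massage or bodywork services → Fire Safety Permit exemption does not apply.
12. stores flammable materials → Fire Safety Permit required.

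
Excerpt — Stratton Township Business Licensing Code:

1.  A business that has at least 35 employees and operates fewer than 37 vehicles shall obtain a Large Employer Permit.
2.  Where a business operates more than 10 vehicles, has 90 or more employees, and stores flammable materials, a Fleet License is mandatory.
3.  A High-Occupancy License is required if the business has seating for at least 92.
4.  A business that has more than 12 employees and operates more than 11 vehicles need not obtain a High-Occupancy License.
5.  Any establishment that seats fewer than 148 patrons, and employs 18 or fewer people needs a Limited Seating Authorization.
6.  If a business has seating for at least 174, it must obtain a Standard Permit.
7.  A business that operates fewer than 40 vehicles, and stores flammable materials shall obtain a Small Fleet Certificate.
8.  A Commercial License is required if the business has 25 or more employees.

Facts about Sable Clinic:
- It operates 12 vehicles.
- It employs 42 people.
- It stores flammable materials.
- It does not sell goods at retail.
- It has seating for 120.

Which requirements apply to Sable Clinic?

1. employees 42 ≥ 35; vehicles 12 < 37 → Large Employer Permit required.
2. vehicles 12 > 10; employees 42 < 90; stores flammable materials → Fleet License not required.
3. seating 120 ≥ 92 → High-Occupancy License required.
4. employees 42 > 12; vehicles 12 > 11 → exempt from High-Occupancy License.
5. seating 120 < 148; employees 42 > 18 → Limited Seating Authorization not required.
6. seating 120 < 174 → Standard Permit not required.
7. vehicles 12 < 40; stores flammable materials → Small Fleet Certificate required.
8. employees 42 ≥ 25 → Commercial License required.

Commercial License, Large Employer Permit, Small Fleet Certificate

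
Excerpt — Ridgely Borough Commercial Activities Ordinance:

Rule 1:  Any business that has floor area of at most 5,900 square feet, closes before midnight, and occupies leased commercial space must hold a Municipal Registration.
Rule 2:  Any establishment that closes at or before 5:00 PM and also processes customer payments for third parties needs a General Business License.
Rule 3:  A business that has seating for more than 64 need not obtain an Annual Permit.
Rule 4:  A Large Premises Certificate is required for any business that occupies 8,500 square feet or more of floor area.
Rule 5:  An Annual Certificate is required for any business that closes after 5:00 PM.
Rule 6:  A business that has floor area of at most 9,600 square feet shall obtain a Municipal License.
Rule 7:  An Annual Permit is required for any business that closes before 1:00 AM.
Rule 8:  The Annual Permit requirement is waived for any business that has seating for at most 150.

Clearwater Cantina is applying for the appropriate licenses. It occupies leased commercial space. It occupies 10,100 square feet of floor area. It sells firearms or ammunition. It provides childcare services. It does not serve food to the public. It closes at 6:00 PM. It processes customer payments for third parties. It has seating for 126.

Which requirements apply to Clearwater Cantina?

Rule 1: floor area 10,100 square feet > 5,900 square feet; closes 6:00 PM, at/before midnight; occupies leased commercial space → Municipal Registration not required.
Rule 2: closes 6:00 PM, after 5:00 PM; processes customer payments for third parties → General Business License not required.
Rule 3: seating 126 > 64 → exempt from Annual Permit.
Rule 4: floor area 10,100 square feet ≥ 8,500 square feet → Large Premises Certificate required.
Rule 5: closes 6:00 PM, after 5:00 PM → Annual Certificate required.
Rule 6: floor area 10,100 square feet > 9,600 square feet → Municipal License not required.
Rule 7: closes 6:00 PM, at/before 1:00 AM → Annual Permit required.
Rule 8: seating 126 ≤ 150 → exempt from Annual Permit.

Annual Certificate, Large Premises Certificate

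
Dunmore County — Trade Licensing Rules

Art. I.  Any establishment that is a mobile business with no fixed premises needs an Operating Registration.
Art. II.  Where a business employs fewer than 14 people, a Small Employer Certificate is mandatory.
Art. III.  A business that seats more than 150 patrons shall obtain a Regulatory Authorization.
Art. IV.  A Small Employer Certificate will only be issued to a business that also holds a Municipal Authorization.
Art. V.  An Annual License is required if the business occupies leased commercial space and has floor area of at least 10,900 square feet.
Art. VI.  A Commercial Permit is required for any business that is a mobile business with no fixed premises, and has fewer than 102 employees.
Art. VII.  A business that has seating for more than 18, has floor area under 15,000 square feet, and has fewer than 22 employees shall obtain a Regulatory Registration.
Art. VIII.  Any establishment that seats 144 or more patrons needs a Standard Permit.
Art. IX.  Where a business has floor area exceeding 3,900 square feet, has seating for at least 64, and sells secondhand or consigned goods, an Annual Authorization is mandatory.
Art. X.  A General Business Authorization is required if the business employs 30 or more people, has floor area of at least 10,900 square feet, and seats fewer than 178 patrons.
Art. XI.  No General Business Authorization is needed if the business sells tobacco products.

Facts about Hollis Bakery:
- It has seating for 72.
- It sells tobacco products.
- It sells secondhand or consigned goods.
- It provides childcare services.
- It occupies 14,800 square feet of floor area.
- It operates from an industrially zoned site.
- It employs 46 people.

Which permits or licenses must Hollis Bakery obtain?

Annual Authorization

Art. I. operates from an industrially zoned site (not: is a mobile business with no fixed premises) → Operating Registration not required.
Art. II. employees 46 ≥ 14 → Small Employer Certificate not required.
Art. III. seating 72 ≤ 150 → Regulatory Authorization not required.
Art. IV. Small Employer Certificate is not required → no effect.
Art. V. operates from an industrially zoned site (not: occupies leased commercial space); floor area 14,800 square feet ≥ 10,900 square feet → Annual License not required.
Art. VI. operates from an industrially zoned site (not: is a mobile business with no fixed premises); employees 46 < 102 → Commercial Permit not required.
Art. VII. seating 72 > 18; floor area 14,800 square feet < 15,000 square feet; employees 46 ≥ 22 → Regulatory Registration not required.
Art. VIII. seating 72 < 144 → Standard Permit not required.
Art. IX. floor area 14,800 square feet > 3,900 square feet; seating 72 ≥ 64; sells secondhand or consigned goods → Annual Authorization required.
Art. X. employees 46 ≥ 30; floor area 14,800 square feet ≥ 10,900 square feet; seating 72 < 178 → General Business Authorization required.
Art. XI. sells tobacco products → exempt from General Business Authorization.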